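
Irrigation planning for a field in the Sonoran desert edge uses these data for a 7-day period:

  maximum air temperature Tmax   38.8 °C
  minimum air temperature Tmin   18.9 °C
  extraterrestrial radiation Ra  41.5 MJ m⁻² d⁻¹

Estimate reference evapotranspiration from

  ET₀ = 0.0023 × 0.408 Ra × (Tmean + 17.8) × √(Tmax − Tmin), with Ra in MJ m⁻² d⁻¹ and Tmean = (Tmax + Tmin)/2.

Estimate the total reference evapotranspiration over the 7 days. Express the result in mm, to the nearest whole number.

57 mm

Tmean = (38.8 + 18.9)/2 = 28.85 °C
0.408 Ra = 0.408 × 41.5 = 16.9320 mm/d equivalent
ET₀ = 0.0023 × 16.9320 × (28.85 + 17.8) × √19.9 = 0.0023 × 16.9320 × 46.65 × 4.4609 = 8.1042 mm/d
Over 7 days: 8.1042 × 7 = 56.729 mm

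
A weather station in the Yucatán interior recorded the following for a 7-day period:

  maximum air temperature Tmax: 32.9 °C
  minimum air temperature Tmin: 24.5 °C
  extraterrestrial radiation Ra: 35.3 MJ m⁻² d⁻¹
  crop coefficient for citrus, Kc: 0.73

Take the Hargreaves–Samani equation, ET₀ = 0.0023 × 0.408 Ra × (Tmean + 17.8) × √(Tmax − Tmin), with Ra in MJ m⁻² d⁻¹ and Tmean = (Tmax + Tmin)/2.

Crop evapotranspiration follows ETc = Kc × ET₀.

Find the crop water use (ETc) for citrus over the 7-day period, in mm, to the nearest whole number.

23 mm

Tmean = (32.9 + 24.5)/2 = 28.70 °C
0.408 Ra = 0.408 × 35.3 = 14.4024 mm/d equivalent
ET₀ = 0.0023 × 14.4024 × (28.70 + 17.8) × √8.4 = 0.0023 × 14.4024 × 46.50 × 2.8983 = 4.4644 mm/d
ETc = Kc × ET₀ = 0.73 × 4.4644 = 3.2590 mm/d
Over 7 days: 3.2590 × 7 = 22.813 mm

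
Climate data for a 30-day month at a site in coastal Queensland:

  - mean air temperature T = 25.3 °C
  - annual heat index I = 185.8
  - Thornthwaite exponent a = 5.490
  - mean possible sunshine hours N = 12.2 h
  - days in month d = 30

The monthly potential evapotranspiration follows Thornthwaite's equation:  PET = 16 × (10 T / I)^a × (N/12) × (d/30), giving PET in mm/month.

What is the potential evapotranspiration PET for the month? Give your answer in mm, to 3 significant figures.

10T/I = 10 × 25.3 / 185.8 = 1.3617
(10T/I)^a = 1.3617^5.490 = 5.4464
Uncorrected PET = 16 × 5.4464 = 87.142 mm
Correction = (N/12)(d/30) = (12.2/12)(30/30) = 1.0167
PET = 87.142 × 1.0167 = 88.597 mm/month

88.6 mm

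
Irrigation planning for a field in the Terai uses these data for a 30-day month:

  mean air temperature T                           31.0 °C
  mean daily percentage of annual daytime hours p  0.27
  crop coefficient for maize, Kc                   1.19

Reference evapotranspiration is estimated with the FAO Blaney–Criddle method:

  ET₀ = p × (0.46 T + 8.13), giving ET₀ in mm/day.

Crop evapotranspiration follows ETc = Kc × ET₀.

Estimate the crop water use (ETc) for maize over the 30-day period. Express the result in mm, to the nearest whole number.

216 mm

ET₀ = 0.27 × (0.46 × 31.0 + 8.13) = 0.27 × 22.390 = 6.0453 mm/d
ETc = Kc × ET₀ = 1.19 × 6.0453 = 7.1939 mm/d
Over 30 days: 7.1939 × 30 = 215.817 mm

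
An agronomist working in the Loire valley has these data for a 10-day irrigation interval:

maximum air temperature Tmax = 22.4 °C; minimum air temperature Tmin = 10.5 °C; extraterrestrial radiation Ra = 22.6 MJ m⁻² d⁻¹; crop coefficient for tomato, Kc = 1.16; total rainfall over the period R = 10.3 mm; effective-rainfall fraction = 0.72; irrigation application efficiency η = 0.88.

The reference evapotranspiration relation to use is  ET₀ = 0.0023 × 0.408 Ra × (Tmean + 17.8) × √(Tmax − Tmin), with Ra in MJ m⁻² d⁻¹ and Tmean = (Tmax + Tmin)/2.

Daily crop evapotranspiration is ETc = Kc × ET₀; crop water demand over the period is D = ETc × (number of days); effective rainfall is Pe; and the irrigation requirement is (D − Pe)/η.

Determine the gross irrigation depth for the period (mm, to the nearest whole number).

Tmean = (22.4 + 10.5)/2 = 16.45 °C
0.408 Ra = 0.408 × 22.6 = 9.2208 mm/d equivalent
ET₀ = 0.0023 × 9.2208 × (16.45 + 17.8) × √11.9 = 0.0023 × 9.2208 × 34.25 × 3.4496 = 2.5057 mm/d
ETc = Kc × ET₀ = 1.16 × 2.5057 = 2.9066 mm/d
Crop demand D = ETc × 10 d = 2.9066 × 10 = 29.066 mm
Pe = 0.72 × 10.3 = 7.416 mm
D − Pe = 29.066 − 7.416 = 21.650 mm
Gross irrigation = 21.650 / 0.88 = 24.602 mm

25 mm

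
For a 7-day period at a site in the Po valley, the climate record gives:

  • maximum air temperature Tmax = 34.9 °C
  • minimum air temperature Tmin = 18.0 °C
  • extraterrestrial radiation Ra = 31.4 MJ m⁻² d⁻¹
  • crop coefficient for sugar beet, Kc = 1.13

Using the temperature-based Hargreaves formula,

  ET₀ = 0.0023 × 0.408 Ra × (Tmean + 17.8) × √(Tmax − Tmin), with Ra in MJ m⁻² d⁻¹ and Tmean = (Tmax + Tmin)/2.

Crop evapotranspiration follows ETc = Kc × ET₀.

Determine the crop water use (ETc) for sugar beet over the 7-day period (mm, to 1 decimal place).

Tmean = (34.9 + 18.0)/2 = 26.45 °C
0.408 Ra = 0.408 × 31.4 = 12.8112 mm/d equivalent
ET₀ = 0.0023 × 12.8112 × (26.45 + 17.8) × √16.9 = 0.0023 × 12.8112 × 44.25 × 4.1110 = 5.3602 mm/d
ETc = Kc × ET₀ = 1.13 × 5.3602 = 6.0570 mm/d
Over 7 days: 6.0570 × 7 = 42.399 mm

42.4 mm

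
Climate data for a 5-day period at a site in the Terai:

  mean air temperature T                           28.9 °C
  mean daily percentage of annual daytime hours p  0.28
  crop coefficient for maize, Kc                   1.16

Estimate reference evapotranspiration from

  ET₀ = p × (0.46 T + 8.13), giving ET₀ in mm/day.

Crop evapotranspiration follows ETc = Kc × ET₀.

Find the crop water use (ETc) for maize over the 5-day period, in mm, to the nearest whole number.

35 mm

ET₀ = 0.28 × (0.46 × 28.9 + 8.13) = 0.28 × 21.424 = 5.9987 mm/d
ETc = Kc × ET₀ = 1.16 × 5.9987 = 6.9585 mm/d
Over 5 days: 6.9585 × 5 = 34.793 mm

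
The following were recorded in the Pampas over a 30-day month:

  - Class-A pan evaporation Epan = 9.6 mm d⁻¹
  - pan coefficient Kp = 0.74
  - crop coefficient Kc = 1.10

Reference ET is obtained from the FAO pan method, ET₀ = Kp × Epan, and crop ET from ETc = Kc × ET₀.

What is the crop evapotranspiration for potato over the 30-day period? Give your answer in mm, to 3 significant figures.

234 mm

ET₀ = 0.74 × 9.6 = 7.1040 mm/d
ETc = Kc × ET₀ = 1.10 × 7.1040 = 7.8144 mm/d
Over 30 days: 7.8144 × 30 = 234.432 mm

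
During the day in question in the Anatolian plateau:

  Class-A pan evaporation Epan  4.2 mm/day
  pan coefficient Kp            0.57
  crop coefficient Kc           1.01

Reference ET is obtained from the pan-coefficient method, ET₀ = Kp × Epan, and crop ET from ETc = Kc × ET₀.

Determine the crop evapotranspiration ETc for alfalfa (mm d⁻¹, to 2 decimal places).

ET₀ = 0.57 × 4.2 = 2.3940 mm/d
ETc = Kc × ET₀ = 1.01 × 2.3940 = 2.4179 mm/d

2.42 mm d⁻¹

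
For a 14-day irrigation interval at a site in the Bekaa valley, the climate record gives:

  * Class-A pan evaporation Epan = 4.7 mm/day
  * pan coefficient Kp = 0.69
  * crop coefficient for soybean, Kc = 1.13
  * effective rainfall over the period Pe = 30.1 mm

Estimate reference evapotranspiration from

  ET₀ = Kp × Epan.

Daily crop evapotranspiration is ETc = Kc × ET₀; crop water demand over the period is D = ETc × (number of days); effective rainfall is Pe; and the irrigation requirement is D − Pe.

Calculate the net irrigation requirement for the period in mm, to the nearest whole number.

21 mm

ET₀ = 0.69 × 4.7 = 3.2430 mm/d
ETc = Kc × ET₀ = 1.13 × 3.2430 = 3.6646 mm/d
Crop demand D = ETc × 14 d = 3.6646 × 14 = 51.304 mm
D − Pe = 51.304 − 30.1 = 21.204 mm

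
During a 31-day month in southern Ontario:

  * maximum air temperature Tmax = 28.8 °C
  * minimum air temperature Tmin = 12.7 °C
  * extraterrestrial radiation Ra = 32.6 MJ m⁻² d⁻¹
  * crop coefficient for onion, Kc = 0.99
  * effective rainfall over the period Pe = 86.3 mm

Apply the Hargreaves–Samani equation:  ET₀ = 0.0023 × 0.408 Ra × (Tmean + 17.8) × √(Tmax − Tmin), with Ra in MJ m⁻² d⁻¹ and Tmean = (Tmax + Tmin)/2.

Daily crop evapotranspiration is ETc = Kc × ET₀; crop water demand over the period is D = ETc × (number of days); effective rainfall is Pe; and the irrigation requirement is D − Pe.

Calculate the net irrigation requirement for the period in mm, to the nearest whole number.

Tmean = (28.8 + 12.7)/2 = 20.75 °C
0.408 Ra = 0.408 × 32.6 = 13.3008 mm/d equivalent
ET₀ = 0.0023 × 13.3008 × (20.75 + 17.8) × √16.1 = 0.0023 × 13.3008 × 38.55 × 4.0125 = 4.7320 mm/d
ETc = Kc × ET₀ = 0.99 × 4.7320 = 4.6847 mm/d
Crop demand D = ETc × 31 d = 4.6847 × 31 = 145.226 mm
D − Pe = 145.226 − 86.3 = 58.926 mm

59 mm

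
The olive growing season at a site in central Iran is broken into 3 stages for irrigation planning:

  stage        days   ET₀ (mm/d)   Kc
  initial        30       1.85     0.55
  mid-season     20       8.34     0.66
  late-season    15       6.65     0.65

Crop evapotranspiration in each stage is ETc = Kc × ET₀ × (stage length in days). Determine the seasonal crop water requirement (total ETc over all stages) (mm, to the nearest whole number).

205 mm

initial: 0.55 × 1.85 × 30 = 30.53 mm
mid-season: 0.66 × 8.34 × 20 = 110.09 mm
late-season: 0.65 × 6.65 × 15 = 64.84 mm
Seasonal total = 205.46 mm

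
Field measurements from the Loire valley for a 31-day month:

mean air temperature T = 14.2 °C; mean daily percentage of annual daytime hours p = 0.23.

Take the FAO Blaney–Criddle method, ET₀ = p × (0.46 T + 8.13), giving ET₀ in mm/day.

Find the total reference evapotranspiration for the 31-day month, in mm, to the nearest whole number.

105 mm

ET₀ = 0.23 × (0.46 × 14.2 + 8.13) = 0.23 × 14.662 = 3.3723 mm/d
Monthly total = 3.3723 × 31 = 104.541 mm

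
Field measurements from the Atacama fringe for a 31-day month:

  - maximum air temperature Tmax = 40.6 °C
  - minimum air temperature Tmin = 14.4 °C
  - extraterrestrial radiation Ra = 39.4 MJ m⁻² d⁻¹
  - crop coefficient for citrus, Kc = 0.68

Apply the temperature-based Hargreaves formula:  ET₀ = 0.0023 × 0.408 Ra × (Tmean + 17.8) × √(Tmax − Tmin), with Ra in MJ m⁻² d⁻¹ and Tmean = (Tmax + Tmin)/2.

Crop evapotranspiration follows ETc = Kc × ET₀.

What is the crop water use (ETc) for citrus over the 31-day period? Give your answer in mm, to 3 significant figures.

Tmean = (40.6 + 14.4)/2 = 27.50 °C
0.408 Ra = 0.408 × 39.4 = 16.0752 mm/d equivalent
ET₀ = 0.0023 × 16.0752 × (27.50 + 17.8) × √26.2 = 0.0023 × 16.0752 × 45.30 × 5.1186 = 8.5730 mm/d
ETc = Kc × ET₀ = 0.68 × 8.5730 = 5.8296 mm/d
Over 31 days: 5.8296 × 31 = 180.718 mm

181 mm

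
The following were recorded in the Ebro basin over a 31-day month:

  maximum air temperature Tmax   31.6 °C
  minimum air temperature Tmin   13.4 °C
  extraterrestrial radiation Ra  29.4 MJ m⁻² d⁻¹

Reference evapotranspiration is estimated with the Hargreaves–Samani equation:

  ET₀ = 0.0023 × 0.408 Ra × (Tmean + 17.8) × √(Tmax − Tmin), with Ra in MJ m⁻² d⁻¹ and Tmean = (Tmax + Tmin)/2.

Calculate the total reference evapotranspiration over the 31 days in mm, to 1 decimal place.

147.0 mm

Tmean = (31.6 + 13.4)/2 = 22.50 °C
0.408 Ra = 0.408 × 29.4 = 11.9952 mm/d equivalent
ET₀ = 0.0023 × 11.9952 × (22.50 + 17.8) × √18.2 = 0.0023 × 11.9952 × 40.30 × 4.2661 = 4.7432 mm/d
Over 31 days: 4.7432 × 31 = 147.039 mm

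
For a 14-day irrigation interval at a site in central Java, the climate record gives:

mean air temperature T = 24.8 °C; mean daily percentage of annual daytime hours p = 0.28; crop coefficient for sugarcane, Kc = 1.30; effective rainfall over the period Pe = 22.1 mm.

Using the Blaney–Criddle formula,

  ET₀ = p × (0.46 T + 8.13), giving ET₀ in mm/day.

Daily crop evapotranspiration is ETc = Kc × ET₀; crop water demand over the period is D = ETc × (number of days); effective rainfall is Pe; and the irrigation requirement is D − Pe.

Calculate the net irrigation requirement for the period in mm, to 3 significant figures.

77.5 mm

ET₀ = 0.28 × (0.46 × 24.8 + 8.13) = 0.28 × 19.538 = 5.4706 mm/d
ETc = Kc × ET₀ = 1.30 × 5.4706 = 7.1118 mm/d
Crop demand D = ETc × 14 d = 7.1118 × 14 = 99.565 mm
D − Pe = 99.565 − 22.1 = 77.465 mm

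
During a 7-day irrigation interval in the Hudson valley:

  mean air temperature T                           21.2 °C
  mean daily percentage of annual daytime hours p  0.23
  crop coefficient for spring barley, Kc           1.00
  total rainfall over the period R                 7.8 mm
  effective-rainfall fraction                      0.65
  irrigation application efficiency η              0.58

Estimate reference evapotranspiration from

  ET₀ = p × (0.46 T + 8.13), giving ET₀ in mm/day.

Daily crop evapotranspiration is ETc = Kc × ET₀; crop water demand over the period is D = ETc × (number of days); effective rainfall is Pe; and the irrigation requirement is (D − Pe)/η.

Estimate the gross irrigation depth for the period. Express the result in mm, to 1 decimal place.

40.9 mm

ET₀ = 0.23 × (0.46 × 21.2 + 8.13) = 0.23 × 17.882 = 4.1129 mm/d
ETc = Kc × ET₀ = 1.00 × 4.1129 = 4.1129 mm/d
Crop demand D = ETc × 7 d = 4.1129 × 7 = 28.790 mm
Pe = 0.65 × 7.8 = 5.070 mm
D − Pe = 28.790 − 5.070 = 23.720 mm
Gross irrigation = 23.720 / 0.58 = 40.897 mm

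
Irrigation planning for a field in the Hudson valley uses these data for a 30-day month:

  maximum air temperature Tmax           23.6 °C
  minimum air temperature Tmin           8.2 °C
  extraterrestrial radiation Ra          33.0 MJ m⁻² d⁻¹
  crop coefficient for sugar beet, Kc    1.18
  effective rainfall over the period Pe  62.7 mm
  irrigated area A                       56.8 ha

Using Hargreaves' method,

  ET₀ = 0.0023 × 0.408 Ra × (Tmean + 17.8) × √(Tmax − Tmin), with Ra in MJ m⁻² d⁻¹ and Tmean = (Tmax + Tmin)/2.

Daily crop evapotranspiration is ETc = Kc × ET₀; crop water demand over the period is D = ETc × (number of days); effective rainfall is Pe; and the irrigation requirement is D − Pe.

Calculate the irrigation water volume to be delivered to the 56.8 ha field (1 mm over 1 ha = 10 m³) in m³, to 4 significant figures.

Tmean = (23.6 + 8.2)/2 = 15.90 °C
0.408 Ra = 0.408 × 33.0 = 13.4640 mm/d equivalent
ET₀ = 0.0023 × 13.4640 × (15.90 + 17.8) × √15.4 = 0.0023 × 13.4640 × 33.70 × 3.9243 = 4.0954 mm/d
ETc = Kc × ET₀ = 1.18 × 4.0954 = 4.8326 mm/d
Crop demand D = ETc × 30 d = 4.8326 × 30 = 144.978 mm
D − Pe = 144.978 − 62.7 = 82.278 mm
Volume = 82.278 mm × 56.8 ha × 10 = 46733.9 m³

46730 m³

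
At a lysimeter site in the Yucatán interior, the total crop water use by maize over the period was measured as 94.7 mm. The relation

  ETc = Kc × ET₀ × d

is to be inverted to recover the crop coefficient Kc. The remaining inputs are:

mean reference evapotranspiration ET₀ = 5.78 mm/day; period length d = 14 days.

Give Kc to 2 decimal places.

1.17

ETc = Kc × ET₀ × d  ⇒  Kc = ETc / (ET₀ × d)
Kc = 94.7 / (5.78 × 14) = 94.7 / 80.92 = 1.1703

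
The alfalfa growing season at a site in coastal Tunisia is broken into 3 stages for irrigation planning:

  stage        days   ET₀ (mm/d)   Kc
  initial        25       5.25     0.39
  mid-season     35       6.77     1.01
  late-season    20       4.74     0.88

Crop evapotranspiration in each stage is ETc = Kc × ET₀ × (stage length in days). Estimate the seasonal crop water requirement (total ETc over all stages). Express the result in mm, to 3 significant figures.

374 mm

initial: 0.39 × 5.25 × 25 = 51.19 mm
mid-season: 1.01 × 6.77 × 35 = 239.32 mm
late-season: 0.88 × 4.74 × 20 = 83.42 mm
Seasonal total = 373.93 mm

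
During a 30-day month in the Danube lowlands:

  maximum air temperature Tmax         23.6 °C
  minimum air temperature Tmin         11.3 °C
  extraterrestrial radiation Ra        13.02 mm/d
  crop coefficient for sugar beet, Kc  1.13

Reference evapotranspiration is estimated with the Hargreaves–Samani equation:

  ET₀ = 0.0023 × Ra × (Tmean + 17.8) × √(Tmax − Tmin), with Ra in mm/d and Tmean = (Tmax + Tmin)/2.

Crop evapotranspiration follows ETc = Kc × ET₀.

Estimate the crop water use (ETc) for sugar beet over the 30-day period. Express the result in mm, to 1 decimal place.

Tmean = (23.6 + 11.3)/2 = 17.45 °C
ET₀ = 0.0023 × 13.02 × (17.45 + 17.8) × √12.3 = 0.0023 × 13.02 × 35.25 × 3.5071 = 3.7021 mm/d
ETc = Kc × ET₀ = 1.13 × 3.7021 = 4.1834 mm/d
Over 30 days: 4.1834 × 30 = 125.502 mm

125.5 mm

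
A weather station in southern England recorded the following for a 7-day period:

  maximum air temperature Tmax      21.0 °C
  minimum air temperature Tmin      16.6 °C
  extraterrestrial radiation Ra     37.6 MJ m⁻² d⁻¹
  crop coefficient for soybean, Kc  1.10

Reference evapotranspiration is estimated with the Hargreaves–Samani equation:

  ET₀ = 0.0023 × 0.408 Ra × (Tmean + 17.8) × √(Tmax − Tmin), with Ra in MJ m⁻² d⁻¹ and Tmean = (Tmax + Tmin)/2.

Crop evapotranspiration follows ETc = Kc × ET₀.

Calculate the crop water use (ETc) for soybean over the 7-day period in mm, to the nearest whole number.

Tmean = (21.0 + 16.6)/2 = 18.80 °C
0.408 Ra = 0.408 × 37.6 = 15.3408 mm/d equivalent
ET₀ = 0.0023 × 15.3408 × (18.80 + 17.8) × √4.4 = 0.0023 × 15.3408 × 36.60 × 2.0976 = 2.7088 mm/d
ETc = Kc × ET₀ = 1.10 × 2.7088 = 2.9797 mm/d
Over 7 days: 2.9797 × 7 = 20.858 mm

21 mm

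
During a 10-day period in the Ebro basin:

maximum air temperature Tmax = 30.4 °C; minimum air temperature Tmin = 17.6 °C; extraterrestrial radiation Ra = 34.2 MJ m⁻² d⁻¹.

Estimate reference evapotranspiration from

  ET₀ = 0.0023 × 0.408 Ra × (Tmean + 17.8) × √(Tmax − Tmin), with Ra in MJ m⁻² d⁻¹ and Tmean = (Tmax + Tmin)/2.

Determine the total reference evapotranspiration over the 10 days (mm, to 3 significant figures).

Tmean = (30.4 + 17.6)/2 = 24.00 °C
0.408 Ra = 0.408 × 34.2 = 13.9536 mm/d equivalent
ET₀ = 0.0023 × 13.9536 × (24.00 + 17.8) × √12.8 = 0.0023 × 13.9536 × 41.80 × 3.5777 = 4.7995 mm/d
Over 10 days: 4.7995 × 10 = 47.995 mm

48.0 mm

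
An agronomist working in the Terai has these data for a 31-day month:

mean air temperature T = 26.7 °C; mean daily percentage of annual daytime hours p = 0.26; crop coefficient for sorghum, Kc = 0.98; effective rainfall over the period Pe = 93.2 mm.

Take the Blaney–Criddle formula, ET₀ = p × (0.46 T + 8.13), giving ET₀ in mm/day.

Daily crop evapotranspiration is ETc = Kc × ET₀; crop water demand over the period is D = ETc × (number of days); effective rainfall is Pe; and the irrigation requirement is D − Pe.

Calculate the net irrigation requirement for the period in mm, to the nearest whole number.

68 mm

ET₀ = 0.26 × (0.46 × 26.7 + 8.13) = 0.26 × 20.412 = 5.3071 mm/d
ETc = Kc × ET₀ = 0.98 × 5.3071 = 5.2010 mm/d
Crop demand D = ETc × 31 d = 5.2010 × 31 = 161.231 mm
D − Pe = 161.231 − 93.2 = 68.031 mm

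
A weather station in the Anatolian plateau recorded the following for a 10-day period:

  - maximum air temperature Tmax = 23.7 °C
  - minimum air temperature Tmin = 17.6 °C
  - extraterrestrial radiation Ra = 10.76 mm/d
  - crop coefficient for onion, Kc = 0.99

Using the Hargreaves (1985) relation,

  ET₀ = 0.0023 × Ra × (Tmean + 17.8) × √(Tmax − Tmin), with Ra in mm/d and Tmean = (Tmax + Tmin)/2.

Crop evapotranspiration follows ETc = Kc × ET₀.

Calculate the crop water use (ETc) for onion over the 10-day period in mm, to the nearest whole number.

23 mm

Tmean = (23.7 + 17.6)/2 = 20.65 °C
ET₀ = 0.0023 × 10.76 × (20.65 + 17.8) × √6.1 = 0.0023 × 10.76 × 38.45 × 2.4698 = 2.3502 mm/d
ETc = Kc × ET₀ = 0.99 × 2.3502 = 2.3267 mm/d
Over 10 days: 2.3267 × 10 = 23.267 mm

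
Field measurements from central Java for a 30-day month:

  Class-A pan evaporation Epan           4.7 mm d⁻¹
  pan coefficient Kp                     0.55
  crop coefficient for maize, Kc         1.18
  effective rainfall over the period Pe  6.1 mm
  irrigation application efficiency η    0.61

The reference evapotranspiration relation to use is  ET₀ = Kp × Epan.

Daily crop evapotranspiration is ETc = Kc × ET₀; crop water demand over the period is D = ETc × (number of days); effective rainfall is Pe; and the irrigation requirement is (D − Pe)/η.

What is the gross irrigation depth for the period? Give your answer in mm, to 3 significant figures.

140 mm

ET₀ = 0.55 × 4.7 = 2.5850 mm/d
ETc = Kc × ET₀ = 1.18 × 2.5850 = 3.0503 mm/d
Crop demand D = ETc × 30 d = 3.0503 × 30 = 91.509 mm
D − Pe = 91.509 − 6.1 = 85.409 mm
Gross irrigation = 85.409 / 0.61 = 140.015 mm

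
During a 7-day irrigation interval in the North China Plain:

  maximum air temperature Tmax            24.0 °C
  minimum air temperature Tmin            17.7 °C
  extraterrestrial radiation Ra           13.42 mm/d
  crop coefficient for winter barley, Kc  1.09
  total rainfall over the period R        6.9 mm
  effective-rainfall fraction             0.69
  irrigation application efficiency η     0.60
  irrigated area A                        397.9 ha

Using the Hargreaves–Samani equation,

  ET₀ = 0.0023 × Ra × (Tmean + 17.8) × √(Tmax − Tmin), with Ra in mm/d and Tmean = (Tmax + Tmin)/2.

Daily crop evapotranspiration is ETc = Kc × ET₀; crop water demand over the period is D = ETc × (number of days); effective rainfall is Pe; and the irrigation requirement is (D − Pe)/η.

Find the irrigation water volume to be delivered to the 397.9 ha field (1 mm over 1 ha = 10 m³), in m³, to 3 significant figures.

Tmean = (24.0 + 17.7)/2 = 20.85 °C
ET₀ = 0.0023 × 13.42 × (20.85 + 17.8) × √6.3 = 0.0023 × 13.42 × 38.65 × 2.5100 = 2.9944 mm/d
ETc = Kc × ET₀ = 1.09 × 2.9944 = 3.2639 mm/d
Crop demand D = ETc × 7 d = 3.2639 × 7 = 22.847 mm
Pe = 0.69 × 6.9 = 4.761 mm
D − Pe = 22.847 − 4.761 = 18.086 mm
Gross irrigation = 18.086 / 0.60 = 30.143 mm
Volume = 30.143 mm × 397.9 ha × 10 = 119939.0 m³

120000 m³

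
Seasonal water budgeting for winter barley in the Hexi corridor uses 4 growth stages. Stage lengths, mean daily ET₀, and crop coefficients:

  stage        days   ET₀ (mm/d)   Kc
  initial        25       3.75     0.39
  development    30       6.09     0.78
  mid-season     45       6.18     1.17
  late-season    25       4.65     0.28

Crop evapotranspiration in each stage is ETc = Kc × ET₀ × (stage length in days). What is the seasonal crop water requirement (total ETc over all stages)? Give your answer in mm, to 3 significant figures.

537 mm

initial: 0.39 × 3.75 × 25 = 36.56 mm
development: 0.78 × 6.09 × 30 = 142.51 mm
mid-season: 1.17 × 6.18 × 45 = 325.38 mm
late-season: 0.28 × 4.65 × 25 = 32.55 mm
Seasonal total = 537.00 mm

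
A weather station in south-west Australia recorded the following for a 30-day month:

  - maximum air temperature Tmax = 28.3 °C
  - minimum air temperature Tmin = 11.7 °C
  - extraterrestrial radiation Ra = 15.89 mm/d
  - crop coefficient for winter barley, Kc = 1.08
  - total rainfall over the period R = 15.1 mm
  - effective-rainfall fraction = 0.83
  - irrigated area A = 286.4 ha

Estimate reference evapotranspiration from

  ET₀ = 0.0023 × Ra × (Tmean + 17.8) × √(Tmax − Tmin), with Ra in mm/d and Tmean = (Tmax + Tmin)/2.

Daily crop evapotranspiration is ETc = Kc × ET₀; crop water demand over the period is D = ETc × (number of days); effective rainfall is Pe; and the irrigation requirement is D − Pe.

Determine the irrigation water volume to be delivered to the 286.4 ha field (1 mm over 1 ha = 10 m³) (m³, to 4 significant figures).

Tmean = (28.3 + 11.7)/2 = 20.00 °C
ET₀ = 0.0023 × 15.89 × (20.00 + 17.8) × √16.6 = 0.0023 × 15.89 × 37.80 × 4.0743 = 5.6286 mm/d
ETc = Kc × ET₀ = 1.08 × 5.6286 = 6.0789 mm/d
Crop demand D = ETc × 30 d = 6.0789 × 30 = 182.367 mm
Pe = 0.83 × 15.1 = 12.533 mm
D − Pe = 182.367 − 12.533 = 169.834 mm
Volume = 169.834 mm × 286.4 ha × 10 = 486404.6 m³

486400 m³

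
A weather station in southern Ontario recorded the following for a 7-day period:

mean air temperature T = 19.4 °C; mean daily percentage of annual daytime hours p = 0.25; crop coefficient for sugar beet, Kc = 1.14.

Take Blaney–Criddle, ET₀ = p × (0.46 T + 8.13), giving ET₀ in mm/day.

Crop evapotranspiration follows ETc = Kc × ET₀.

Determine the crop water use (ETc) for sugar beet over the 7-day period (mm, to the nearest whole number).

ET₀ = 0.25 × (0.46 × 19.4 + 8.13) = 0.25 × 17.054 = 4.2635 mm/d
ETc = Kc × ET₀ = 1.14 × 4.2635 = 4.8604 mm/d
Over 7 days: 4.8604 × 7 = 34.023 mm

34 mm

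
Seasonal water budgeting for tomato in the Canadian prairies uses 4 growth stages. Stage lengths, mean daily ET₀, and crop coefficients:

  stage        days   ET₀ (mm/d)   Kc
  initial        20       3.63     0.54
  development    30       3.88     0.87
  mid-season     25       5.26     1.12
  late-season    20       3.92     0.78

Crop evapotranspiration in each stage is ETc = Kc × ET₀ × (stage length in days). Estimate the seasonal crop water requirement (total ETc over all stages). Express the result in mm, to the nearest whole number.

349 mm

initial: 0.54 × 3.63 × 20 = 39.20 mm
development: 0.87 × 3.88 × 30 = 101.27 mm
mid-season: 1.12 × 5.26 × 25 = 147.28 mm
late-season: 0.78 × 3.92 × 20 = 61.15 mm
Seasonal total = 348.90 mm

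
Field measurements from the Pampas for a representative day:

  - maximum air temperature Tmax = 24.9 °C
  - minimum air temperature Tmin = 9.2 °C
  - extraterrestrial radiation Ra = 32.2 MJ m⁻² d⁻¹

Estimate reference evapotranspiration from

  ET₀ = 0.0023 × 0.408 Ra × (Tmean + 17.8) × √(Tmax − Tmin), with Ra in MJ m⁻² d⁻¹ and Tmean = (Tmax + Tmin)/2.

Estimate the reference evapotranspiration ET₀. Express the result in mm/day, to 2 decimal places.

Tmean = (24.9 + 9.2)/2 = 17.05 °C
0.408 Ra = 0.408 × 32.2 = 13.1376 mm/d equivalent
ET₀ = 0.0023 × 13.1376 × (17.05 + 17.8) × √15.7 = 0.0023 × 13.1376 × 34.85 × 3.9623 = 4.1725 mm/d

4.17 mm/day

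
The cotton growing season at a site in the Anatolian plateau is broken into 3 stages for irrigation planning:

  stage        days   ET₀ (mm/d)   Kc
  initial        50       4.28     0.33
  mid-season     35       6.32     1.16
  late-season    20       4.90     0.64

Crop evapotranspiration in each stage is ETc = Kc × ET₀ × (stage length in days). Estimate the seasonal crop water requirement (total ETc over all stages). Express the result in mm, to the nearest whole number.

initial: 0.33 × 4.28 × 50 = 70.62 mm
mid-season: 1.16 × 6.32 × 35 = 256.59 mm
late-season: 0.64 × 4.90 × 20 = 62.72 mm
Seasonal total = 389.93 mm

390 mm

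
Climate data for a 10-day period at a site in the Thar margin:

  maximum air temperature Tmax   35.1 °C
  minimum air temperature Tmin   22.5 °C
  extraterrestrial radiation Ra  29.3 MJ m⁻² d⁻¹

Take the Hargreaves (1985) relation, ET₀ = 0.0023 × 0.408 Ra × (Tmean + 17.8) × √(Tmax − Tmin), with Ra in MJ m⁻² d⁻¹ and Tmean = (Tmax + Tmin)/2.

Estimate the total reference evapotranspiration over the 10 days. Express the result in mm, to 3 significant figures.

Tmean = (35.1 + 22.5)/2 = 28.80 °C
0.408 Ra = 0.408 × 29.3 = 11.9544 mm/d equivalent
ET₀ = 0.0023 × 11.9544 × (28.80 + 17.8) × √12.6 = 0.0023 × 11.9544 × 46.60 × 3.5496 = 4.5480 mm/d
Over 10 days: 4.5480 × 10 = 45.480 mm

45.5 mm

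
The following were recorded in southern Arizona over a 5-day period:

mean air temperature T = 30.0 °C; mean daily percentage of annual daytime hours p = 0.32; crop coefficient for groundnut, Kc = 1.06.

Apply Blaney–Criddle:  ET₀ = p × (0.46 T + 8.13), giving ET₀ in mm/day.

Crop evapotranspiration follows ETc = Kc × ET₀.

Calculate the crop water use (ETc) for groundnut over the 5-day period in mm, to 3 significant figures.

37.2 mm

ET₀ = 0.32 × (0.46 × 30.0 + 8.13) = 0.32 × 21.930 = 7.0176 mm/d
ETc = Kc × ET₀ = 1.06 × 7.0176 = 7.4387 mm/d
Over 5 days: 7.4387 × 5 = 37.194 mm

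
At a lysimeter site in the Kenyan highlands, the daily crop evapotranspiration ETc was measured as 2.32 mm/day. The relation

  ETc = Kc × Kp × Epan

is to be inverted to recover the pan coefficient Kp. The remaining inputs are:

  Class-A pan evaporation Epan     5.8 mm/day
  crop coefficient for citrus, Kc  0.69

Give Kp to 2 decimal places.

0.58

ETc = Kc × Kp × Epan  ⇒  Kp = ETc / (Kc × Epan)
Kp = 2.32 / (0.69 × 5.8) = 2.32 / 4.002 = 0.5797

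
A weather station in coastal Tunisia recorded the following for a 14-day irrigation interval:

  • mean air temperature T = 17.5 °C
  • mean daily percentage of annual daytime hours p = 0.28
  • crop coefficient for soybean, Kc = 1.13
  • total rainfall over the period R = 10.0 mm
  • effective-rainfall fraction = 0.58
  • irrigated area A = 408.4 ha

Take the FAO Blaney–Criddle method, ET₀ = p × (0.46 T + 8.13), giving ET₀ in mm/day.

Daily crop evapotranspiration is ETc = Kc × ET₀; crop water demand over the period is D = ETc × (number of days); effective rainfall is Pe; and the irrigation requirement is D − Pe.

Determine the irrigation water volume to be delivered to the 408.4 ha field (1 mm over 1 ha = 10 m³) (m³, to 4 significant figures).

ET₀ = 0.28 × (0.46 × 17.5 + 8.13) = 0.28 × 16.180 = 4.5304 mm/d
ETc = Kc × ET₀ = 1.13 × 4.5304 = 5.1194 mm/d
Crop demand D = ETc × 14 d = 5.1194 × 14 = 71.672 mm
Pe = 0.58 × 10.0 = 5.800 mm
D − Pe = 71.672 − 5.800 = 65.872 mm
Volume = 65.872 mm × 408.4 ha × 10 = 269021.2 m³

269000 m³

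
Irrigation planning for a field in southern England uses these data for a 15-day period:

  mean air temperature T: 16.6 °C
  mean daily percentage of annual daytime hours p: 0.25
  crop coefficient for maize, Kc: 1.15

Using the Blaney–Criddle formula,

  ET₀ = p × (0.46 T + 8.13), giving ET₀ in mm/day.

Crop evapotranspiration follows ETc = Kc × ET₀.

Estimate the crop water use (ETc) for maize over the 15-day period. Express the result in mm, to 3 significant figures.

ET₀ = 0.25 × (0.46 × 16.6 + 8.13) = 0.25 × 15.766 = 3.9415 mm/d
ETc = Kc × ET₀ = 1.15 × 3.9415 = 4.5327 mm/d
Over 15 days: 4.5327 × 15 = 67.991 mm

68.0 mm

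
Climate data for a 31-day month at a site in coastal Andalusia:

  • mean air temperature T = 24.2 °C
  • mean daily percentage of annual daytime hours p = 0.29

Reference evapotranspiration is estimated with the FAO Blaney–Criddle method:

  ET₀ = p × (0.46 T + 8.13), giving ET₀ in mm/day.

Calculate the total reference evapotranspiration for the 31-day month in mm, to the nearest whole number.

173 mm

ET₀ = 0.29 × (0.46 × 24.2 + 8.13) = 0.29 × 19.262 = 5.5860 mm/d
Monthly total = 5.5860 × 31 = 173.166 mm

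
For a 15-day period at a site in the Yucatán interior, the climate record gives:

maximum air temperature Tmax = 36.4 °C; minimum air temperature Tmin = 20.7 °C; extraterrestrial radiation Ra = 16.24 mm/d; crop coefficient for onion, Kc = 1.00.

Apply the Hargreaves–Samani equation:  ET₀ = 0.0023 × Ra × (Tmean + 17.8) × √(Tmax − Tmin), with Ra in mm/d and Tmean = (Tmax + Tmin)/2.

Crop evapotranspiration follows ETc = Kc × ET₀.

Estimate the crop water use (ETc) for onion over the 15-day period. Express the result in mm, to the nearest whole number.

Tmean = (36.4 + 20.7)/2 = 28.55 °C
ET₀ = 0.0023 × 16.24 × (28.55 + 17.8) × √15.7 = 0.0023 × 16.24 × 46.35 × 3.9623 = 6.8598 mm/d
ETc = Kc × ET₀ = 1.00 × 6.8598 = 6.8598 mm/d
Over 15 days: 6.8598 × 15 = 102.897 mm

103 mm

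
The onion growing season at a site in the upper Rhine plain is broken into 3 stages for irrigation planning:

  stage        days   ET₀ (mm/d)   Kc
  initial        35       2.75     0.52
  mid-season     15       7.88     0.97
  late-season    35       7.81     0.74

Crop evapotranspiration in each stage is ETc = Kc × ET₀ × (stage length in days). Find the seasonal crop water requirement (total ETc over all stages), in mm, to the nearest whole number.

initial: 0.52 × 2.75 × 35 = 50.05 mm
mid-season: 0.97 × 7.88 × 15 = 114.65 mm
late-season: 0.74 × 7.81 × 35 = 202.28 mm
Seasonal total = 366.98 mm

367 mm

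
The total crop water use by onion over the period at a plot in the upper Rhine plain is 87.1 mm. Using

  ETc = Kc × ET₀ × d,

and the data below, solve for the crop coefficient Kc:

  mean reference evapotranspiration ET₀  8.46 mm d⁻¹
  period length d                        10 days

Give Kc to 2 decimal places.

ETc = Kc × ET₀ × d  ⇒  Kc = ETc / (ET₀ × d)
Kc = 87.1 / (8.46 × 10) = 87.1 / 84.60 = 1.0296

1.03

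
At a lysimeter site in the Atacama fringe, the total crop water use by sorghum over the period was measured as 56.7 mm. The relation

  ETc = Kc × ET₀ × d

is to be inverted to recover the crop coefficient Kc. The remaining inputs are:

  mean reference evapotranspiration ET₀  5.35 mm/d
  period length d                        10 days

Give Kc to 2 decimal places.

1.06

ETc = Kc × ET₀ × d  ⇒  Kc = ETc / (ET₀ × d)
Kc = 56.7 / (5.35 × 10) = 56.7 / 53.50 = 1.0598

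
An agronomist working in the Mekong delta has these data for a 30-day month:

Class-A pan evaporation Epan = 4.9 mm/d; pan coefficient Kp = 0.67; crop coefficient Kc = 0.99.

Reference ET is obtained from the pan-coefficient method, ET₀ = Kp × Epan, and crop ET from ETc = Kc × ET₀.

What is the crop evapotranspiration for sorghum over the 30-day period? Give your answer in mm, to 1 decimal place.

ET₀ = 0.67 × 4.9 = 3.2830 mm/d
ETc = Kc × ET₀ = 0.99 × 3.2830 = 3.2502 mm/d
Over 30 days: 3.2502 × 30 = 97.506 mm

97.5 mm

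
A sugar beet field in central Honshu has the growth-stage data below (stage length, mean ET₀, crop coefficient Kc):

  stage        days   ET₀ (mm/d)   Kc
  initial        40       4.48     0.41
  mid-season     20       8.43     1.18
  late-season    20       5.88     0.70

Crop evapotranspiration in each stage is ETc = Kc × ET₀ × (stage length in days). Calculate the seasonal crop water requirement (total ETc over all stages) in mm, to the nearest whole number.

initial: 0.41 × 4.48 × 40 = 73.47 mm
mid-season: 1.18 × 8.43 × 20 = 198.95 mm
late-season: 0.70 × 5.88 × 20 = 82.32 mm
Seasonal total = 354.74 mm

355 mm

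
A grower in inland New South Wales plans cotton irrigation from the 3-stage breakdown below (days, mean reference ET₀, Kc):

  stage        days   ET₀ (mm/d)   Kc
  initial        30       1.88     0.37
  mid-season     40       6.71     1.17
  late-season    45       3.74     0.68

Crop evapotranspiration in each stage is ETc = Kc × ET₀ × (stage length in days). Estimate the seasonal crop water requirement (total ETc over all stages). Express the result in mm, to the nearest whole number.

449 mm

initial: 0.37 × 1.88 × 30 = 20.87 mm
mid-season: 1.17 × 6.71 × 40 = 314.03 mm
late-season: 0.68 × 3.74 × 45 = 114.44 mm
Seasonal total = 449.34 mm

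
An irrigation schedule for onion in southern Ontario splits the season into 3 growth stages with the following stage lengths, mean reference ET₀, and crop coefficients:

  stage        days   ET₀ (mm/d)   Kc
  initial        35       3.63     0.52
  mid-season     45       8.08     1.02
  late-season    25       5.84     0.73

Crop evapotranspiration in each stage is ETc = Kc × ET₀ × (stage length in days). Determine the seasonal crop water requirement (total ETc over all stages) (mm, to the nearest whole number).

initial: 0.52 × 3.63 × 35 = 66.07 mm
mid-season: 1.02 × 8.08 × 45 = 370.87 mm
late-season: 0.73 × 5.84 × 25 = 106.58 mm
Seasonal total = 543.52 mm

544 mm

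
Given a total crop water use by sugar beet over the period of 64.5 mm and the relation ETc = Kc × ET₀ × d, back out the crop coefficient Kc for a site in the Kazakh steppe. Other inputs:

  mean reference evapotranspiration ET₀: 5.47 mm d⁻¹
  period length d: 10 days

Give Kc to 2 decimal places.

1.18

ETc = Kc × ET₀ × d  ⇒  Kc = ETc / (ET₀ × d)
Kc = 64.5 / (5.47 × 10) = 64.5 / 54.70 = 1.1792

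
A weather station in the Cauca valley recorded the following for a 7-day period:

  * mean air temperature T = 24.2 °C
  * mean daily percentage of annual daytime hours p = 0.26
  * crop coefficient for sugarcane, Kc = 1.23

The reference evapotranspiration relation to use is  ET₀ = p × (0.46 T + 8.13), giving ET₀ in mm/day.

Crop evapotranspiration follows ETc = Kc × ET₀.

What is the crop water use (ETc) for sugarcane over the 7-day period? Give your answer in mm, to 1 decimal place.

43.1 mm

ET₀ = 0.26 × (0.46 × 24.2 + 8.13) = 0.26 × 19.262 = 5.0081 mm/d
ETc = Kc × ET₀ = 1.23 × 5.0081 = 6.1600 mm/d
Over 7 days: 6.1600 × 7 = 43.120 mm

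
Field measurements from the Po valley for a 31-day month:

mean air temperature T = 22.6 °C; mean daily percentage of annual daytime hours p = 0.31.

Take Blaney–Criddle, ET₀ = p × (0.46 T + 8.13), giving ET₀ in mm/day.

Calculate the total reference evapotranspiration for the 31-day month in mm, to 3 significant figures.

178 mm

ET₀ = 0.31 × (0.46 × 22.6 + 8.13) = 0.31 × 18.526 = 5.7431 mm/d
Monthly total = 5.7431 × 31 = 178.036 mm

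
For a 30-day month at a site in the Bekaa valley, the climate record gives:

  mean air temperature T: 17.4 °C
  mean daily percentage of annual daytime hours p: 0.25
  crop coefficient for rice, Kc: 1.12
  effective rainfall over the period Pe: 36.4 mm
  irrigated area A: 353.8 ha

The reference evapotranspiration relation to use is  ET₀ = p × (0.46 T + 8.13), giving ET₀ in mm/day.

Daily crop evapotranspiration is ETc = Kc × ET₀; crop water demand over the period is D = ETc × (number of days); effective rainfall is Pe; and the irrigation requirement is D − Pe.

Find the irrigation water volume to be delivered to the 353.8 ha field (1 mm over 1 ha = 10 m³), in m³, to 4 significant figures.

ET₀ = 0.25 × (0.46 × 17.4 + 8.13) = 0.25 × 16.134 = 4.0335 mm/d
ETc = Kc × ET₀ = 1.12 × 4.0335 = 4.5175 mm/d
Crop demand D = ETc × 30 d = 4.5175 × 30 = 135.525 mm
D − Pe = 135.525 − 36.4 = 99.125 mm
Volume = 99.125 mm × 353.8 ha × 10 = 350704.3 m³

350700 m³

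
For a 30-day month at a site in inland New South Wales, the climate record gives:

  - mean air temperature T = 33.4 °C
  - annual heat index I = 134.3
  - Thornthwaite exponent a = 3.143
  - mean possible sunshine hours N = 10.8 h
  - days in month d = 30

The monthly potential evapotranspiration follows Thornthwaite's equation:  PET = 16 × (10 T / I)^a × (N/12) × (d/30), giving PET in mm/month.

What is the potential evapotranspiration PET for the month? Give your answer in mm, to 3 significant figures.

10T/I = 10 × 33.4 / 134.3 = 2.4870
(10T/I)^a = 2.4870^3.143 = 17.5230
Uncorrected PET = 16 × 17.5230 = 280.368 mm
Correction = (N/12)(d/30) = (10.8/12)(30/30) = 0.9000
PET = 280.368 × 0.9000 = 252.331 mm/month

252 mm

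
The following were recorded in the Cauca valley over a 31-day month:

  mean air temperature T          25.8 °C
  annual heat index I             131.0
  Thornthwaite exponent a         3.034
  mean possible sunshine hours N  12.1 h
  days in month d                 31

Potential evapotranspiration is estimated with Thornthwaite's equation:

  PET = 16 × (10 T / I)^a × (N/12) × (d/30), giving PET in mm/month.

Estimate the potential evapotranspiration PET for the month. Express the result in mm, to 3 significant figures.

10T/I = 10 × 25.8 / 131.0 = 1.9695
(10T/I)^a = 1.9695^3.034 = 7.8176
Uncorrected PET = 16 × 7.8176 = 125.082 mm
Correction = (N/12)(d/30) = (12.1/12)(31/30) = 1.0419
PET = 125.082 × 1.0419 = 130.323 mm/month

130 mm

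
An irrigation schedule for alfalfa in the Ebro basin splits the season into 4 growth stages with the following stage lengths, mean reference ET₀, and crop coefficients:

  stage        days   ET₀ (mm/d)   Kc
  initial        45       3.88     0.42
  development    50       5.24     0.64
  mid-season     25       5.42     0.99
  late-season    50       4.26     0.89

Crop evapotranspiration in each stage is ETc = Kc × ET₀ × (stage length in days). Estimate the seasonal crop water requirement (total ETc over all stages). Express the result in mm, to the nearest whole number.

initial: 0.42 × 3.88 × 45 = 73.33 mm
development: 0.64 × 5.24 × 50 = 167.68 mm
mid-season: 0.99 × 5.42 × 25 = 134.15 mm
late-season: 0.89 × 4.26 × 50 = 189.57 mm
Seasonal total = 564.73 mm

565 mm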